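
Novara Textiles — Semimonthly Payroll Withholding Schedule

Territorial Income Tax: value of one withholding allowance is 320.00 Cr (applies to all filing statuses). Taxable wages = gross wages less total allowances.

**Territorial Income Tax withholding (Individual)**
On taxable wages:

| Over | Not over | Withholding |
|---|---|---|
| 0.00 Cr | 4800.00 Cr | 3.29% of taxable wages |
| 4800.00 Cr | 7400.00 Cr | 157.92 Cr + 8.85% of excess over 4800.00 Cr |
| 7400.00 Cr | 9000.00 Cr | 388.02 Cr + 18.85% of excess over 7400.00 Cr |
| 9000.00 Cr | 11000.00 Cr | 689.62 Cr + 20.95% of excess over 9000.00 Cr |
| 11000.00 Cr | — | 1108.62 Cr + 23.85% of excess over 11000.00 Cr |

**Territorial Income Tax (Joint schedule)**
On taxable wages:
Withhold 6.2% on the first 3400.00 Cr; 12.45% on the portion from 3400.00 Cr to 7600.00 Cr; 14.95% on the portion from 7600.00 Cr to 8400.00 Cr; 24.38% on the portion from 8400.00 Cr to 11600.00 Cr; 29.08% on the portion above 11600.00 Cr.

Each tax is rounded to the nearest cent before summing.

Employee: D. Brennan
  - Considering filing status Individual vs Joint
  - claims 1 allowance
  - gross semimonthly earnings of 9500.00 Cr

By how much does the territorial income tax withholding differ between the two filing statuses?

316.13 Cr

Territorial Income Tax (Individual): taxable = 9500.00 Cr − 1×320.00 Cr = 9180.00 Cr
  689.62 Cr + 20.95% × (9180.00 Cr − 9000.00 Cr) = 689.62 Cr + 20.95% × 180.00 Cr = 727.33 Cr
Territorial Income Tax (Joint): taxable = 9500.00 Cr − 1×320.00 Cr = 9180.00 Cr
  853.30 Cr + 24.38% × (9180.00 Cr − 8400.00 Cr) = 853.30 Cr + 24.38% × 780.00 Cr = 1043.46 Cr
Difference: |727.33 Cr − 1043.46 Cr| = 316.13 Cr (higher under Joint)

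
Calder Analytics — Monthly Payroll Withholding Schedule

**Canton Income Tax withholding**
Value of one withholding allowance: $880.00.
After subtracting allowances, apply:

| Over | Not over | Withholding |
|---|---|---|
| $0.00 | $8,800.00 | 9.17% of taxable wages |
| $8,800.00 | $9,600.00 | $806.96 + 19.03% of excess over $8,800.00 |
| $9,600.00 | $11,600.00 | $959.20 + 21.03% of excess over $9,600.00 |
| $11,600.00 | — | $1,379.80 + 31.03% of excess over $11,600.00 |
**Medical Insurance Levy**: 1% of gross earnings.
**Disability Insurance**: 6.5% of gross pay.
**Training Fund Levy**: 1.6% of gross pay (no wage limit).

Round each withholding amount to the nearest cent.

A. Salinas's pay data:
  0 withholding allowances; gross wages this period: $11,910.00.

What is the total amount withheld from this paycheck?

Canton Income Tax: taxable = $11,910.00
  $1,379.80 + 31.03% × ($11,910.00 − $11,600.00) = $1,379.80 + 31.03% × $310.00 = $1,475.99
Medical Insurance Levy: 1% × $11,910.00 = $119.10
Disability Insurance: 6.5% × $11,910.00 = $774.15
Training Fund Levy: 1.6% × $11,910.00 = $190.56
Total: $1,475.99 + $119.10 + $774.15 + $190.56 = $2,559.80

$2,559.80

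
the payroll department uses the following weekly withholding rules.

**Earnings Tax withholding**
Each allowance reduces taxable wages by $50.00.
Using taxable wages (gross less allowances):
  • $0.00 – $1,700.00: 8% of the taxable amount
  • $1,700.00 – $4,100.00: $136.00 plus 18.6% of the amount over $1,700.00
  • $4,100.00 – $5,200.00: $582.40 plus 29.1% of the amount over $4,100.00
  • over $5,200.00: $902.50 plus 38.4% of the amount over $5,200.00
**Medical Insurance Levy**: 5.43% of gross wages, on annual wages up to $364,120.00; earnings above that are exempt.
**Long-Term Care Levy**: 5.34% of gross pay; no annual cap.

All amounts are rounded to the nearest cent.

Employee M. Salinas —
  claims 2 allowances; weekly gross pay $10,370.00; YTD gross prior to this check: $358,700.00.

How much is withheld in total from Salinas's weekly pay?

Earnings Tax: taxable = $10,370.00 − 2×$50.00 = $10,270.00
  $902.50 + 38.4% × ($10,270.00 − $5,200.00) = $902.50 + 38.4% × $5,070.00 = $2,849.38
Medical Insurance Levy: cap $364,120.00 − YTD $358,700.00 = $5,420.00 subject; 5.43% × $5,420.00 = $294.31
Long-Term Care Levy: 5.34% × $10,370.00 = $553.76
Total: $2,849.38 + $294.31 + $553.76 = $3,697.45

$3,697.45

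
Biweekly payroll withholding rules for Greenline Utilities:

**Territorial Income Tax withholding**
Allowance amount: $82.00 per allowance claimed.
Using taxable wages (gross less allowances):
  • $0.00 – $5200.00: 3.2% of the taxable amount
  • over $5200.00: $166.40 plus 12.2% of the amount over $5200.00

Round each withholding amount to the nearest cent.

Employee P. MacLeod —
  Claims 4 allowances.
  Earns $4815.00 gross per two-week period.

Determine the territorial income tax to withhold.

Territorial Income Tax: taxable = $4815.00 − 4×$82.00 = $4487.00
  3.2% × $4487.00 = $143.58

$143.58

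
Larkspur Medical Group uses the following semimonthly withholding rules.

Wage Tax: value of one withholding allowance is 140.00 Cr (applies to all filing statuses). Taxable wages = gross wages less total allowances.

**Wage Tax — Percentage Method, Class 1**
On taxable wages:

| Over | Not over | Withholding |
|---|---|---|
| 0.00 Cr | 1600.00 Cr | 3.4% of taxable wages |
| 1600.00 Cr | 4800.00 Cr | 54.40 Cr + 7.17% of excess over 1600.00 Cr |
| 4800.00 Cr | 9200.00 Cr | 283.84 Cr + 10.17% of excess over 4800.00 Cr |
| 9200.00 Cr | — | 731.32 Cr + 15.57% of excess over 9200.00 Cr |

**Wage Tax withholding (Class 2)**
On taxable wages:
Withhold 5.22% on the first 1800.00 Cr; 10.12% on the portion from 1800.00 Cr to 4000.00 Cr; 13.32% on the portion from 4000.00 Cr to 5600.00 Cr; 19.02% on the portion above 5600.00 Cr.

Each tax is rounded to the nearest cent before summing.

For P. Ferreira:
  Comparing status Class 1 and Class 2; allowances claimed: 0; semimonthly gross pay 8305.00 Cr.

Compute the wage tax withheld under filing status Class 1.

Wage Tax (Class 1): taxable = 8305.00 Cr
  283.84 Cr + 10.17% × (8305.00 Cr − 4800.00 Cr) = 283.84 Cr + 10.17% × 3505.00 Cr = 640.30 Cr

640.30 Cr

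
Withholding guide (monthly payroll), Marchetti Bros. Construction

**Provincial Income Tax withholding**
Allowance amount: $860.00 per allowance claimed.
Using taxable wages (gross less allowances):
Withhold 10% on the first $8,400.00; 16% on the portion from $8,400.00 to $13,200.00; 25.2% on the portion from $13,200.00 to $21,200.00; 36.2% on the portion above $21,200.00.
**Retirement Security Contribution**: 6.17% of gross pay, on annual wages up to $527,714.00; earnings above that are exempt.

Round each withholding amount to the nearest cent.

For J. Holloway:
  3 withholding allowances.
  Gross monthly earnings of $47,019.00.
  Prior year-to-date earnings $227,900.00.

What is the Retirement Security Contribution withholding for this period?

$2,901.07

Retirement Security Contribution: 6.17% × $47,019.00 = $2,901.07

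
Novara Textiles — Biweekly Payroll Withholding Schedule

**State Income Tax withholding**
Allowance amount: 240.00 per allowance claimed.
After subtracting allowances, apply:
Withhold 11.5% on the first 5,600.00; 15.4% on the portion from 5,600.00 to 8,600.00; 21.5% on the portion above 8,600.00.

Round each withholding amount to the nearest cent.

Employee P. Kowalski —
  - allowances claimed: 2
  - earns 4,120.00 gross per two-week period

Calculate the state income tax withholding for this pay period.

418.60

State Income Tax: taxable = 4,120.00 − 2×240.00 = 3,640.00
  11.5% × 3,640.00 = 418.60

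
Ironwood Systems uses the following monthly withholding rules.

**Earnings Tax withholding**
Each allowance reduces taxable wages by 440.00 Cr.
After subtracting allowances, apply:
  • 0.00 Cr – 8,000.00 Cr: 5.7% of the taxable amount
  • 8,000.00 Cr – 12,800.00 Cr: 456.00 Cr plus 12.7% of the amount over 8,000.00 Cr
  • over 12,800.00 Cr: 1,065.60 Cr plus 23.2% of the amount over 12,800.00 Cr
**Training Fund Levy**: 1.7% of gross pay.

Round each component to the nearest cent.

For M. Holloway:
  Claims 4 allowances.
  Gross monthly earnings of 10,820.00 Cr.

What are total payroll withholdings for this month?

Earnings Tax: taxable = 10,820.00 Cr − 4×440.00 Cr = 9,060.00 Cr
  456.00 Cr + 12.7% × (9,060.00 Cr − 8,000.00 Cr) = 456.00 Cr + 12.7% × 1,060.00 Cr = 590.62 Cr
Training Fund Levy: 1.7% × 10,820.00 Cr = 183.94 Cr
Total: 590.62 Cr + 183.94 Cr = 774.56 Cr

774.56 Cr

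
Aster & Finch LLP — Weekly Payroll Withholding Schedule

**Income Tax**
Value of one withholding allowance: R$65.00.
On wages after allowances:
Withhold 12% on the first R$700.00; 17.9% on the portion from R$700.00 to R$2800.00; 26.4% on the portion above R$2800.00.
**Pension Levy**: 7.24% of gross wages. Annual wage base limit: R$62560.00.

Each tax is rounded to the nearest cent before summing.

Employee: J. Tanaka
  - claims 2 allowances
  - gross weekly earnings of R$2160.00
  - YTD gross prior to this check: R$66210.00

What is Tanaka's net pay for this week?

R$1837.93

Income Tax: taxable = R$2160.00 − 2×R$65.00 = R$2030.00
  R$84.00 + 17.9% × (R$2030.00 − R$700.00) = R$84.00 + 17.9% × R$1330.00 = R$322.07
Pension Levy: YTD R$66210.00 ≥ cap R$62560.00 → R$0.00
Total withheld: R$322.07 + R$0.00 = R$322.07
Net pay: R$2160.00 − R$322.07 = R$1837.93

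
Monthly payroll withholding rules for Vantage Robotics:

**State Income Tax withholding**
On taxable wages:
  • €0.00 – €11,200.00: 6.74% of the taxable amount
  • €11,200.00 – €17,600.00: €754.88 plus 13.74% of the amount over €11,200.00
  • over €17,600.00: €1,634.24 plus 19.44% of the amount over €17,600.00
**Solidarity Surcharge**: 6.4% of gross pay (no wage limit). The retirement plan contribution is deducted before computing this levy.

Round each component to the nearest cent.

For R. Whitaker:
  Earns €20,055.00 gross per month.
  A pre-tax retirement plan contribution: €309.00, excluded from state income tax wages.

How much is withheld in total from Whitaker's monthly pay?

State Income Tax: taxable = €20,055.00 − €309.00 = €19,746.00
  €1,634.24 + 19.44% × (€19,746.00 − €17,600.00) = €1,634.24 + 19.44% × €2,146.00 = €2,051.42
Solidarity Surcharge: 6.4% × €19,746.00 = €1,263.74
Total: €2,051.42 + €1,263.74 = €3,315.16

€3,315.16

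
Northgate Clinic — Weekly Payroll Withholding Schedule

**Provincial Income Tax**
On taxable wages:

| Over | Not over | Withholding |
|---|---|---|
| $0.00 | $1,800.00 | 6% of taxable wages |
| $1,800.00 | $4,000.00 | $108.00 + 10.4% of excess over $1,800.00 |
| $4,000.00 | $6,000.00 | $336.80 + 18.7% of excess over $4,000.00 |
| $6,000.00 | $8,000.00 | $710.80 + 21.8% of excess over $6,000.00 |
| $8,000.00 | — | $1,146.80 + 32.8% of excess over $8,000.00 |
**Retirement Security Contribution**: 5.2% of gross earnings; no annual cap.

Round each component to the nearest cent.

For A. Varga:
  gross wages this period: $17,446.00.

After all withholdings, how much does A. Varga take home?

$12,293.72

Provincial Income Tax: taxable = $17,446.00
  $1,146.80 + 32.8% × ($17,446.00 − $8,000.00) = $1,146.80 + 32.8% × $9,446.00 = $4,245.09
Retirement Security Contribution: 5.2% × $17,446.00 = $907.19
Total withheld: $4,245.09 + $907.19 = $5,152.28
Net pay: $17,446.00 − $5,152.28 = $12,293.72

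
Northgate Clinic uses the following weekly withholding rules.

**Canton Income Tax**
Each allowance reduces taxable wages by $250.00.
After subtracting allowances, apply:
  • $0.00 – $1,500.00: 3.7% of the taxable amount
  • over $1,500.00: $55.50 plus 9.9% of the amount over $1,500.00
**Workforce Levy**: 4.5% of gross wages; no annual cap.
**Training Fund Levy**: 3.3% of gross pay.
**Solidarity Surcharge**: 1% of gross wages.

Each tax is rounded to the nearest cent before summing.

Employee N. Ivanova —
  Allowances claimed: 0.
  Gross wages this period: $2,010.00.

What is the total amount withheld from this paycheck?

$282.87

Canton Income Tax: taxable = $2,010.00
  $55.50 + 9.9% × ($2,010.00 − $1,500.00) = $55.50 + 9.9% × $510.00 = $105.99
Workforce Levy: 4.5% × $2,010.00 = $90.45
Training Fund Levy: 3.3% × $2,010.00 = $66.33
Solidarity Surcharge: 1% × $2,010.00 = $20.10
Total: $105.99 + $90.45 + $66.33 + $20.10 = $282.87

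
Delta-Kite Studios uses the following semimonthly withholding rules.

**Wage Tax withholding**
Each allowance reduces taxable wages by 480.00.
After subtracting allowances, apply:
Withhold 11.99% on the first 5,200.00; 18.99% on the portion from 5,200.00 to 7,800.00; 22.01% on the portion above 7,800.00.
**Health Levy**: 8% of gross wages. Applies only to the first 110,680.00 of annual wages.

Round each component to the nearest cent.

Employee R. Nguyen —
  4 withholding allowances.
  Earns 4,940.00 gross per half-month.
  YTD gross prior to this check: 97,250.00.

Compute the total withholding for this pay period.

757.30

Wage Tax: taxable = 4,940.00 − 4×480.00 = 3,020.00
  11.99% × 3,020.00 = 362.10
Health Levy: 8% × 4,940.00 = 395.20
Total: 362.10 + 395.20 = 757.30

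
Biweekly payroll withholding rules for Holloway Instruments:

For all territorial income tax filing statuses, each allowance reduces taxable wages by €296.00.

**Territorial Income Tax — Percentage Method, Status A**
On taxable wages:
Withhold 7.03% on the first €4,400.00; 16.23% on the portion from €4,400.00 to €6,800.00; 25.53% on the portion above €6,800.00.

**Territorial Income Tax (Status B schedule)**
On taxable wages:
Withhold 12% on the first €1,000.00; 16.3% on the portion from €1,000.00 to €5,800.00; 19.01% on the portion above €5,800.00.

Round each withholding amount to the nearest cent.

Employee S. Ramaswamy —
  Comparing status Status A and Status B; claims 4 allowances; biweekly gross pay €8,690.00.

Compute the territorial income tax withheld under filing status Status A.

€879.08

Territorial Income Tax (Status A): taxable = €8,690.00 − 4×€296.00 = €7,506.00
  €698.84 + 25.53% × (€7,506.00 − €6,800.00) = €698.84 + 25.53% × €706.00 = €879.08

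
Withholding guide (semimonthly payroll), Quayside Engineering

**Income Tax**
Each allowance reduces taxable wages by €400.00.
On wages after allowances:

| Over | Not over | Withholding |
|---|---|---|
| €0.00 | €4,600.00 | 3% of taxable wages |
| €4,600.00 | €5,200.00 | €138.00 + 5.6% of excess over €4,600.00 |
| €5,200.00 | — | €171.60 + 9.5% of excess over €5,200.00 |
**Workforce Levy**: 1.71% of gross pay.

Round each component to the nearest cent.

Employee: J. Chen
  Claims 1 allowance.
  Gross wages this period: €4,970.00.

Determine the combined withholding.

Income Tax: taxable = €4,970.00 − 1×€400.00 = €4,570.00
  3% × €4,570.00 = €137.10
Workforce Levy: 1.71% × €4,970.00 = €84.99
Total: €137.10 + €84.99 = €222.09

€222.09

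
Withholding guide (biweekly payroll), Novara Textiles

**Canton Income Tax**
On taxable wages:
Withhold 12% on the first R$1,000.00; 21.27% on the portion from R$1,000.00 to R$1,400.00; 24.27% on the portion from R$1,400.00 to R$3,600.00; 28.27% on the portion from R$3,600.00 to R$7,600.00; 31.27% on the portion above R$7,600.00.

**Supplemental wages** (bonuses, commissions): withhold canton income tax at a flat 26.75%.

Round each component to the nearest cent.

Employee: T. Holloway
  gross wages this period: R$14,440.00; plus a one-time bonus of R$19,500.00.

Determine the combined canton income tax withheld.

R$9,224.94

Canton Income Tax: taxable = R$14,440.00
  R$1,869.82 + 31.27% × (R$14,440.00 − R$7,600.00) = R$1,869.82 + 31.27% × R$6,840.00 = R$4,008.69
Supplemental (26.75% flat on bonus): 26.75% × R$19,500.00 = R$5,216.25
Total canton income tax: R$4,008.69 + R$5,216.25 = R$9,224.94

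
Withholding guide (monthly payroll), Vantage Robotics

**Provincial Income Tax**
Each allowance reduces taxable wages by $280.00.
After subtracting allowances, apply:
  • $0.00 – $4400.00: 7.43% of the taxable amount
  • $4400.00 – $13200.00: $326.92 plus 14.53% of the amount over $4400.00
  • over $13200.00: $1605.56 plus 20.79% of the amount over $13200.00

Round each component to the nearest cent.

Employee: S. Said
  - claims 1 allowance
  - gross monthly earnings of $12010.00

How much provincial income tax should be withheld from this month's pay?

Provincial Income Tax: taxable = $12010.00 − 1×$280.00 = $11730.00
  $326.92 + 14.53% × ($11730.00 − $4400.00) = $326.92 + 14.53% × $7330.00 = $1391.97

$1391.97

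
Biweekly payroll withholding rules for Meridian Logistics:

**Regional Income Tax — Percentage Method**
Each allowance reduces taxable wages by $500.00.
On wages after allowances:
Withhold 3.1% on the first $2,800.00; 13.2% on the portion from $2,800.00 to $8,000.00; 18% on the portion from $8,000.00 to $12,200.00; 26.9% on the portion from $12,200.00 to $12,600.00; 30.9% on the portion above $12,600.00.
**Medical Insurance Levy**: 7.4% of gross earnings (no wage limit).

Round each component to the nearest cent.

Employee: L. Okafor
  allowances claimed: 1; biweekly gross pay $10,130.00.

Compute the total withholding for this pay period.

$1,816.22

Regional Income Tax: taxable = $10,130.00 − 1×$500.00 = $9,630.00
  $773.20 + 18% × ($9,630.00 − $8,000.00) = $773.20 + 18% × $1,630.00 = $1,066.60
Medical Insurance Levy: 7.4% × $10,130.00 = $749.62
Total: $1,066.60 + $749.62 = $1,816.22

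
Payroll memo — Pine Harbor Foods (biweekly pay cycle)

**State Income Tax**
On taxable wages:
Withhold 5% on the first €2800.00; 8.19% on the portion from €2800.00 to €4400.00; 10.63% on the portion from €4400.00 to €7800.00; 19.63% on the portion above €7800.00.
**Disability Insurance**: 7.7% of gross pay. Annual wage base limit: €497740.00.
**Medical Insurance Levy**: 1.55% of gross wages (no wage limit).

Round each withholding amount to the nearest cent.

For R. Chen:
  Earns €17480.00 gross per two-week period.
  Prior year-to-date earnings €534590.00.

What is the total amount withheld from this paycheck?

State Income Tax: taxable = €17480.00
  €632.46 + 19.63% × (€17480.00 − €7800.00) = €632.46 + 19.63% × €9680.00 = €2532.64
Disability Insurance: YTD €534590.00 ≥ cap €497740.00 → €0.00
Medical Insurance Levy: 1.55% × €17480.00 = €270.94
Total: €2532.64 + €0.00 + €270.94 = €2803.58

€2803.58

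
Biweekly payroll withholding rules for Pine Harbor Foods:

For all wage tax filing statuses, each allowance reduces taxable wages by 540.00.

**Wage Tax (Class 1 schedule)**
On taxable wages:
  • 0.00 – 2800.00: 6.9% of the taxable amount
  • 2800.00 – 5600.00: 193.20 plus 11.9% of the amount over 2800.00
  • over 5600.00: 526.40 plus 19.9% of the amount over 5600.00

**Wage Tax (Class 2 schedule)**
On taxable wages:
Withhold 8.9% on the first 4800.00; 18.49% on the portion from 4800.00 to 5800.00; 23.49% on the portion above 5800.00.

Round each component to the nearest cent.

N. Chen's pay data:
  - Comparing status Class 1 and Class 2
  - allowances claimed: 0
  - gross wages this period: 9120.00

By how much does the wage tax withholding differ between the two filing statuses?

Wage Tax (Class 1): taxable = 9120.00
  526.40 + 19.9% × (9120.00 − 5600.00) = 526.40 + 19.9% × 3520.00 = 1226.88
Wage Tax (Class 2): taxable = 9120.00
  612.10 + 23.49% × (9120.00 − 5800.00) = 612.10 + 23.49% × 3320.00 = 1391.97
Difference: |1226.88 − 1391.97| = 165.09 (higher under Class 2)

165.09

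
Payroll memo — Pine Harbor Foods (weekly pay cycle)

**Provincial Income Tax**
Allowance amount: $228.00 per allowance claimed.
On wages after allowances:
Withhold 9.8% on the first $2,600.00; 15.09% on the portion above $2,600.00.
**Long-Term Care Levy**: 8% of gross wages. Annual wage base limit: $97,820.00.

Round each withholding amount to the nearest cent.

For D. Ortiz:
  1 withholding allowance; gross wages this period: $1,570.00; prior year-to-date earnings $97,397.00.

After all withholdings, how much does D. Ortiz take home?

$1,404.64

Provincial Income Tax: taxable = $1,570.00 − 1×$228.00 = $1,342.00
  9.8% × $1,342.00 = $131.52
Long-Term Care Levy: cap $97,820.00 − YTD $97,397.00 = $423.00 subject; 8% × $423.00 = $33.84
Total withheld: $131.52 + $33.84 = $165.36
Net pay: $1,570.00 − $165.36 = $1,404.64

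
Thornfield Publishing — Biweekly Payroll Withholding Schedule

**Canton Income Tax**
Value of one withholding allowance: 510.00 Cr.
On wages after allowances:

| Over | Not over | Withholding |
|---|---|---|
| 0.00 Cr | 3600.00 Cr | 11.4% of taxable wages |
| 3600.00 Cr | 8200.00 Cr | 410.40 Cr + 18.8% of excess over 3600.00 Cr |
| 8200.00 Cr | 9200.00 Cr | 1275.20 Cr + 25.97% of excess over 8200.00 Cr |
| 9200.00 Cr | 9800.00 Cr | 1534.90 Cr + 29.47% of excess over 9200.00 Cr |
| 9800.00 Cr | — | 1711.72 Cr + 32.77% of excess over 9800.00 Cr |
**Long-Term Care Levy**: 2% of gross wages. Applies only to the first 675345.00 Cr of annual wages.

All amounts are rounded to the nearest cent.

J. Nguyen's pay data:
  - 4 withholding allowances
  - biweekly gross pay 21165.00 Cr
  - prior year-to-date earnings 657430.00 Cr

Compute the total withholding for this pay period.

5125.82 Cr

Canton Income Tax: taxable = 21165.00 Cr − 4×510.00 Cr = 19125.00 Cr
  1711.72 Cr + 32.77% × (19125.00 Cr − 9800.00 Cr) = 1711.72 Cr + 32.77% × 9325.00 Cr = 4767.52 Cr
Long-Term Care Levy: cap 675345.00 Cr − YTD 657430.00 Cr = 17915.00 Cr subject; 2% × 17915.00 Cr = 358.30 Cr
Total: 4767.52 Cr + 358.30 Cr = 5125.82 Cr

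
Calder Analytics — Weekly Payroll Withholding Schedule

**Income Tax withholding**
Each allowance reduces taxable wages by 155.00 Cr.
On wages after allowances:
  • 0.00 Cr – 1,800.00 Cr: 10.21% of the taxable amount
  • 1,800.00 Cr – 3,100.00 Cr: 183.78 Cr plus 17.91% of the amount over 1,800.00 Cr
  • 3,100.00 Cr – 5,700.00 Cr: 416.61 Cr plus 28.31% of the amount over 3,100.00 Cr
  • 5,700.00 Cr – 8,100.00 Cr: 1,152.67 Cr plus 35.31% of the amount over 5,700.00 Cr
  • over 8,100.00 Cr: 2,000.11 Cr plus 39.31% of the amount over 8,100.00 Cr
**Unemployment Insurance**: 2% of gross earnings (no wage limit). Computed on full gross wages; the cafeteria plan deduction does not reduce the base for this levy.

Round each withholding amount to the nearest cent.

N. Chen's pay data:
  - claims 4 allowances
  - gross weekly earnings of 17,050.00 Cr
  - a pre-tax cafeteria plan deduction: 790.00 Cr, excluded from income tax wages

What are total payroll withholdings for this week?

5,305.08 Cr

Income Tax: taxable = 17,050.00 Cr − 790.00 Cr − 4×155.00 Cr = 15,640.00 Cr
  2,000.11 Cr + 39.31% × (15,640.00 Cr − 8,100.00 Cr) = 2,000.11 Cr + 39.31% × 7,540.00 Cr = 4,964.08 Cr
Unemployment Insurance: 2% × 17,050.00 Cr = 341.00 Cr
Total: 4,964.08 Cr + 341.00 Cr = 5,305.08 Cr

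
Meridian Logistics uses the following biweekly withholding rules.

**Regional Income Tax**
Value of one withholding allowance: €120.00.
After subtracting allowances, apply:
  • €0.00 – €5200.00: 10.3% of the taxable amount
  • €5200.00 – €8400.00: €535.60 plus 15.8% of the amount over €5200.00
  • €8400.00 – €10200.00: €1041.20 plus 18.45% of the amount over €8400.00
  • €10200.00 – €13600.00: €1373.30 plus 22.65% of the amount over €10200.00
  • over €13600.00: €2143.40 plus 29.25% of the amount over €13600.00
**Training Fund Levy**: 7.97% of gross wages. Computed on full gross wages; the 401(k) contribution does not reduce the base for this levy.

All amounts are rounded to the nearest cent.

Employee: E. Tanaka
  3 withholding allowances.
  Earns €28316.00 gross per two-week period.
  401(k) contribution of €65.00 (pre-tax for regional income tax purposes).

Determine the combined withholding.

Regional Income Tax: taxable = €28316.00 − €65.00 − 3×€120.00 = €27891.00
  €2143.40 + 29.25% × (€27891.00 − €13600.00) = €2143.40 + 29.25% × €14291.00 = €6323.52
Training Fund Levy: 7.97% × €28316.00 = €2256.79
Total: €6323.52 + €2256.79 = €8580.31

€8580.31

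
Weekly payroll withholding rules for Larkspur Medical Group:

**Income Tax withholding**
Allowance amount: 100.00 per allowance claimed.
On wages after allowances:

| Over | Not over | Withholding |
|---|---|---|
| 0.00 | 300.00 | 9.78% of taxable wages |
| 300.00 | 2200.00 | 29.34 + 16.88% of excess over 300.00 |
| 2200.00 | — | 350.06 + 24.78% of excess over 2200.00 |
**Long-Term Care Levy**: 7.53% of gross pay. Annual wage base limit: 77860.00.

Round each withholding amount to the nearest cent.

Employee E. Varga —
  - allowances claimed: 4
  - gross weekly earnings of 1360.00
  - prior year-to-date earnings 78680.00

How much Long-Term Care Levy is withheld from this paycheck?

Long-Term Care Levy: YTD 78680.00 ≥ cap 77860.00 → 0.00

0.00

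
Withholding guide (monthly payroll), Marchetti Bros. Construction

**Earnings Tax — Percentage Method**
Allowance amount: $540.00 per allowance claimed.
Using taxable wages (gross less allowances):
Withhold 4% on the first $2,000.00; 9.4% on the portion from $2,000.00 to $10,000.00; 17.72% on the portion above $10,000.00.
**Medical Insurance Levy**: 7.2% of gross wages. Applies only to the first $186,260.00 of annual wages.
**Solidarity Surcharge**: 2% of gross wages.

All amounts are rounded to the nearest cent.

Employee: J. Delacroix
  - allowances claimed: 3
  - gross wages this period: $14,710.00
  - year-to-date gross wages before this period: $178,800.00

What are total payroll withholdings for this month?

$2,210.87

Earnings Tax: taxable = $14,710.00 − 3×$540.00 = $13,090.00
  $832.00 + 17.72% × ($13,090.00 − $10,000.00) = $832.00 + 17.72% × $3,090.00 = $1,379.55
Medical Insurance Levy: cap $186,260.00 − YTD $178,800.00 = $7,460.00 subject; 7.2% × $7,460.00 = $537.12
Solidarity Surcharge: 2% × $14,710.00 = $294.20
Total: $1,379.55 + $537.12 + $294.20 = $2,210.87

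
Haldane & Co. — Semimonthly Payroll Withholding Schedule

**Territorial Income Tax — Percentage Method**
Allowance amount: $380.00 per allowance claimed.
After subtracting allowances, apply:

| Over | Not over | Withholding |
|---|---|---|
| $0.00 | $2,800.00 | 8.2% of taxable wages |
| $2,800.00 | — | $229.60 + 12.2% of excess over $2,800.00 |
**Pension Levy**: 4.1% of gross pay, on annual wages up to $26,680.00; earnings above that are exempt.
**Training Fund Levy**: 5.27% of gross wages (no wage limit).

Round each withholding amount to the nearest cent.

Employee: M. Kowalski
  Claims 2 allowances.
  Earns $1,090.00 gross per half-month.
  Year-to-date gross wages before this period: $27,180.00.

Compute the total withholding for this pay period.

Territorial Income Tax: taxable = $1,090.00 − 2×$380.00 = $330.00
  8.2% × $330.00 = $27.06
Pension Levy: YTD $27,180.00 ≥ cap $26,680.00 → $0.00
Training Fund Levy: 5.27% × $1,090.00 = $57.44
Total: $27.06 + $0.00 + $57.44 = $84.50

$84.50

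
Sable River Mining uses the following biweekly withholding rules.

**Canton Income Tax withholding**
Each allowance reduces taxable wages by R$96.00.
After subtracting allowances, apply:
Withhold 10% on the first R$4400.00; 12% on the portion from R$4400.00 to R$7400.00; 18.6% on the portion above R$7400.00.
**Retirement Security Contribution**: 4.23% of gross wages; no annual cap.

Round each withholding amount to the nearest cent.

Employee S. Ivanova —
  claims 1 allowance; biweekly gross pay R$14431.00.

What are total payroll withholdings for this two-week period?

Canton Income Tax: taxable = R$14431.00 − 1×R$96.00 = R$14335.00
  R$800.00 + 18.6% × (R$14335.00 − R$7400.00) = R$800.00 + 18.6% × R$6935.00 = R$2089.91
Retirement Security Contribution: 4.23% × R$14431.00 = R$610.43
Total: R$2089.91 + R$610.43 = R$2700.34

R$2700.34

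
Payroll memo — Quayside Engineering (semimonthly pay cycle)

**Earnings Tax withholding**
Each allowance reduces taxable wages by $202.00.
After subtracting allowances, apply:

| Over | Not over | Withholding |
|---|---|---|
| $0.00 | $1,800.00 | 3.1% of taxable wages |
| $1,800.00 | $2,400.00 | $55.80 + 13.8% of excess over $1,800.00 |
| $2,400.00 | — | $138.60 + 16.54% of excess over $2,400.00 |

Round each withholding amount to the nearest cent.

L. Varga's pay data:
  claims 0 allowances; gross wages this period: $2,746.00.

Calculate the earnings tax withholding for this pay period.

Earnings Tax: taxable = $2,746.00
  $138.60 + 16.54% × ($2,746.00 − $2,400.00) = $138.60 + 16.54% × $346.00 = $195.83

$195.83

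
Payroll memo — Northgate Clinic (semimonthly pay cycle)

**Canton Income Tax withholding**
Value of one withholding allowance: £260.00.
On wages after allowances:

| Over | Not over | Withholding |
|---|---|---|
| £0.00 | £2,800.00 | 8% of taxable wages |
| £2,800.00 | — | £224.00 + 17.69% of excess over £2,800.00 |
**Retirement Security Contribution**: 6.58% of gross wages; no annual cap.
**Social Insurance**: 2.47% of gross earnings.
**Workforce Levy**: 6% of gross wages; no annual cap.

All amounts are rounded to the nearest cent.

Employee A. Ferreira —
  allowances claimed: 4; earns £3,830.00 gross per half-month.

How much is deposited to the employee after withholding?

Canton Income Tax: taxable = £3,830.00 − 4×£260.00 = £2,790.00
  8% × £2,790.00 = £223.20
Retirement Security Contribution: 6.58% × £3,830.00 = £252.01
Social Insurance: 2.47% × £3,830.00 = £94.60
Workforce Levy: 6% × £3,830.00 = £229.80
Total withheld: £223.20 + £252.01 + £94.60 + £229.80 = £799.61
Net pay: £3,830.00 − £799.61 = £3,030.39

£3,030.39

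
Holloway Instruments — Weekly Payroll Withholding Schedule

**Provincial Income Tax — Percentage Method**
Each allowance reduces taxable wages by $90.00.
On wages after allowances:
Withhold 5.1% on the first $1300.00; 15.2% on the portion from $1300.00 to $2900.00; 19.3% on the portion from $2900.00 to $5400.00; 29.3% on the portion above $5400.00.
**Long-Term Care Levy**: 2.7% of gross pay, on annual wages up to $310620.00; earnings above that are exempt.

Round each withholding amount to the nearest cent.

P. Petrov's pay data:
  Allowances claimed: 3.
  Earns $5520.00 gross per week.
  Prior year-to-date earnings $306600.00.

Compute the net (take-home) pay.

Provincial Income Tax: taxable = $5520.00 − 3×$90.00 = $5250.00
  $309.50 + 19.3% × ($5250.00 − $2900.00) = $309.50 + 19.3% × $2350.00 = $763.05
Long-Term Care Levy: cap $310620.00 − YTD $306600.00 = $4020.00 subject; 2.7% × $4020.00 = $108.54
Total withheld: $763.05 + $108.54 = $871.59
Net pay: $5520.00 − $871.59 = $4648.41

$4648.41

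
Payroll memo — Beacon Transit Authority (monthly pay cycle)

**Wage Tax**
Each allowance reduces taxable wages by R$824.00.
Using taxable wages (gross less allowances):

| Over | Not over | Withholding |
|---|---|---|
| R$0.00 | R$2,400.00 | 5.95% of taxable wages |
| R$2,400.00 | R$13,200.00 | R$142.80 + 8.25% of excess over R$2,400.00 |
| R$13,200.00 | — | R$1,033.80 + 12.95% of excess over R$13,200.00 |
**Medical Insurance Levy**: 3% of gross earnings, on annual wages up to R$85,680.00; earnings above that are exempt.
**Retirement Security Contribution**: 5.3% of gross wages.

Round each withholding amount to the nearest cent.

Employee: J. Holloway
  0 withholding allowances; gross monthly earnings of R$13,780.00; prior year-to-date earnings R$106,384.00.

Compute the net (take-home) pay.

R$11,940.75

Wage Tax: taxable = R$13,780.00
  R$1,033.80 + 12.95% × (R$13,780.00 − R$13,200.00) = R$1,033.80 + 12.95% × R$580.00 = R$1,108.91
Medical Insurance Levy: YTD R$106,384.00 ≥ cap R$85,680.00 → R$0.00
Retirement Security Contribution: 5.3% × R$13,780.00 = R$730.34
Total withheld: R$1,108.91 + R$0.00 + R$730.34 = R$1,839.25
Net pay: R$13,780.00 − R$1,839.25 = R$11,940.75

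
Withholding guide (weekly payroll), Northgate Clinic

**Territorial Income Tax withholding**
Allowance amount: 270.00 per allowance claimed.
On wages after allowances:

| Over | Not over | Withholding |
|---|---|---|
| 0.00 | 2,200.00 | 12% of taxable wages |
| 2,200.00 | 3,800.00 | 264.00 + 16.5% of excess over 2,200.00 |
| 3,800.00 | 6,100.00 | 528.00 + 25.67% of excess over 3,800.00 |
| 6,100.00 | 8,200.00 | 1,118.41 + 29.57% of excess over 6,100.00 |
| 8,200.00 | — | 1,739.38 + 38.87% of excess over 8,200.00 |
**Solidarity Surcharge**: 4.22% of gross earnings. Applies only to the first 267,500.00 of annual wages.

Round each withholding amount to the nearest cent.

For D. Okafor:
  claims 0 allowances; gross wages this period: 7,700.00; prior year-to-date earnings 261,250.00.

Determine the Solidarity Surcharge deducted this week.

Solidarity Surcharge: cap 267,500.00 − YTD 261,250.00 = 6,250.00 subject; 4.22% × 6,250.00 = 263.75

263.75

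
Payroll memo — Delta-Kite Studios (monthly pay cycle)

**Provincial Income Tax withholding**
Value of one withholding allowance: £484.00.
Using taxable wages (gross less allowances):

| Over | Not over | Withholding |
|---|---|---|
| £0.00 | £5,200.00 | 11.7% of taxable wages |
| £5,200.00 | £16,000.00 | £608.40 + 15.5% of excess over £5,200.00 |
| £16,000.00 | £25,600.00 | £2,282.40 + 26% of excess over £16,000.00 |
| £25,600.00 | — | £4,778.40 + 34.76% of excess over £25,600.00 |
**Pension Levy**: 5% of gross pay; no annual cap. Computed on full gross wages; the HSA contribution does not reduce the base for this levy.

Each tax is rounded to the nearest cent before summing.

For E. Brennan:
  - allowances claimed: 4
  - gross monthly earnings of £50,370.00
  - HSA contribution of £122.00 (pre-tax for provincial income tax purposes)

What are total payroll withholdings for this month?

£15,191.59

Provincial Income Tax: taxable = £50,370.00 − £122.00 − 4×£484.00 = £48,312.00
  £4,778.40 + 34.76% × (£48,312.00 − £25,600.00) = £4,778.40 + 34.76% × £22,712.00 = £12,673.09
Pension Levy: 5% × £50,370.00 = £2,518.50
Total: £12,673.09 + £2,518.50 = £15,191.59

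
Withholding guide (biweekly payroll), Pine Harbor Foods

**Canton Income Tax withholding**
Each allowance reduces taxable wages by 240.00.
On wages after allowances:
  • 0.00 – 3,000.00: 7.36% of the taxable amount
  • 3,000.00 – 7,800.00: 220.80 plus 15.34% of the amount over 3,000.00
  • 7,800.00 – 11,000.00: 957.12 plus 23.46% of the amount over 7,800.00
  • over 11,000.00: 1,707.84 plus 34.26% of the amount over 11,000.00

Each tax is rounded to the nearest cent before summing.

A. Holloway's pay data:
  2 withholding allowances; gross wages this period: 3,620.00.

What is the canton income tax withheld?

242.28

Canton Income Tax: taxable = 3,620.00 − 2×240.00 = 3,140.00
  220.80 + 15.34% × (3,140.00 − 3,000.00) = 220.80 + 15.34% × 140.00 = 242.28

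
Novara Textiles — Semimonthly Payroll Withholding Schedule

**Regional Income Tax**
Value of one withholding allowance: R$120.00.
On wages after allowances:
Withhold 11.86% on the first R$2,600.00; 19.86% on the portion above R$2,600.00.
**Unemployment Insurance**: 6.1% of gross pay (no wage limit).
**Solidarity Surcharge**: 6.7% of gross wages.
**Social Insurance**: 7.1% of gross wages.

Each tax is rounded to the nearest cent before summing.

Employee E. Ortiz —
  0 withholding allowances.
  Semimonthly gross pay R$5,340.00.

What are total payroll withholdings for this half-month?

Regional Income Tax: taxable = R$5,340.00
  R$308.36 + 19.86% × (R$5,340.00 − R$2,600.00) = R$308.36 + 19.86% × R$2,740.00 = R$852.52
Unemployment Insurance: 6.1% × R$5,340.00 = R$325.74
Solidarity Surcharge: 6.7% × R$5,340.00 = R$357.78
Social Insurance: 7.1% × R$5,340.00 = R$379.14
Total: R$852.52 + R$325.74 + R$357.78 + R$379.14 = R$1,915.18

R$1,915.18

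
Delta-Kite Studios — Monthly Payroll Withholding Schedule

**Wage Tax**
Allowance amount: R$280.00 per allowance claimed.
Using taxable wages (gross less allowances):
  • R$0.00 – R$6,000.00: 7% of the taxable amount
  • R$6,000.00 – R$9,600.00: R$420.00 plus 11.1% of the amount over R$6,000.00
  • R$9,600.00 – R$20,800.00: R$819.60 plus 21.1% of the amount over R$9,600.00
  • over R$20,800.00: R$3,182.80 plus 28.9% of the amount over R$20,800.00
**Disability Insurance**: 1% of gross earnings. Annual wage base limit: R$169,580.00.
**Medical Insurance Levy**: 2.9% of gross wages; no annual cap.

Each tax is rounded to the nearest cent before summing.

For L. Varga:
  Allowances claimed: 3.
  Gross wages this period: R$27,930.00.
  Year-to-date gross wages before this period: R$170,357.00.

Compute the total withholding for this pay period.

Wage Tax: taxable = R$27,930.00 − 3×R$280.00 = R$27,090.00
  R$3,182.80 + 28.9% × (R$27,090.00 − R$20,800.00) = R$3,182.80 + 28.9% × R$6,290.00 = R$5,000.61
Disability Insurance: YTD R$170,357.00 ≥ cap R$169,580.00 → R$0.00
Medical Insurance Levy: 2.9% × R$27,930.00 = R$809.97
Total: R$5,000.61 + R$0.00 + R$809.97 = R$5,810.58

R$5,810.58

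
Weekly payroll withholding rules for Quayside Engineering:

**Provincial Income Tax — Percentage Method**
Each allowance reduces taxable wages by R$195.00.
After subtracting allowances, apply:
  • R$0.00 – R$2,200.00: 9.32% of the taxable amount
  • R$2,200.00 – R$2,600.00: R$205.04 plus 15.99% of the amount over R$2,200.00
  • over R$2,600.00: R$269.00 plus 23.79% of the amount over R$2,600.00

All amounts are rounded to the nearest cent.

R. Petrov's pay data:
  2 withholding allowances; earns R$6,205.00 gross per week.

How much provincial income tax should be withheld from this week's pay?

R$1,033.85

Provincial Income Tax: taxable = R$6,205.00 − 2×R$195.00 = R$5,815.00
  R$269.00 + 23.79% × (R$5,815.00 − R$2,600.00) = R$269.00 + 23.79% × R$3,215.00 = R$1,033.85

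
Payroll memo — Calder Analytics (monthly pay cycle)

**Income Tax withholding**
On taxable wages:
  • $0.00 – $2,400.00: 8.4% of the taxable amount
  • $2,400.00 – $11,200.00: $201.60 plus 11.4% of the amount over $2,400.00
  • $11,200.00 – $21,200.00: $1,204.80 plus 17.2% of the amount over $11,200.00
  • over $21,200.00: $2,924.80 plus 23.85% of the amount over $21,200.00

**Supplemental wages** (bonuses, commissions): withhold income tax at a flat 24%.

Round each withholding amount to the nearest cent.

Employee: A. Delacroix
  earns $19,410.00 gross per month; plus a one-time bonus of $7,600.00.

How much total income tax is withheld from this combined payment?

Income Tax: taxable = $19,410.00
  $1,204.80 + 17.2% × ($19,410.00 − $11,200.00) = $1,204.80 + 17.2% × $8,210.00 = $2,616.92
Supplemental (24% flat on bonus): 24% × $7,600.00 = $1,824.00
Total income tax: $2,616.92 + $1,824.00 = $4,440.92

$4,440.92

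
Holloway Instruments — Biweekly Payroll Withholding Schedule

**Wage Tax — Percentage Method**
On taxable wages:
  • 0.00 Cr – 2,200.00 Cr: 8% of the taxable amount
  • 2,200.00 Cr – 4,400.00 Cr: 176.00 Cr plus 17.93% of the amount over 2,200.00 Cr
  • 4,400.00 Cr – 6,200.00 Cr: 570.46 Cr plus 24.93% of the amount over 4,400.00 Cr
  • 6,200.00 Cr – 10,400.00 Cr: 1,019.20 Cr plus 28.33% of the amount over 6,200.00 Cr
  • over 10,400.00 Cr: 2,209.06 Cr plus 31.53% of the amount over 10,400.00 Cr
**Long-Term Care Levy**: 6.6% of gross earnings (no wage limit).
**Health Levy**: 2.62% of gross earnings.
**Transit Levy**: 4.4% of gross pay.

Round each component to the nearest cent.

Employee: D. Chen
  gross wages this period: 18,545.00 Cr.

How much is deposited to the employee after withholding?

11,241.99 Cr

Wage Tax: taxable = 18,545.00 Cr
  2,209.06 Cr + 31.53% × (18,545.00 Cr − 10,400.00 Cr) = 2,209.06 Cr + 31.53% × 8,145.00 Cr = 4,777.18 Cr
Long-Term Care Levy: 6.6% × 18,545.00 Cr = 1,223.97 Cr
Health Levy: 2.62% × 18,545.00 Cr = 485.88 Cr
Transit Levy: 4.4% × 18,545.00 Cr = 815.98 Cr
Total withheld: 4,777.18 Cr + 1,223.97 Cr + 485.88 Cr + 815.98 Cr = 7,303.01 Cr
Net pay: 18,545.00 Cr − 7,303.01 Cr = 11,241.99 Cr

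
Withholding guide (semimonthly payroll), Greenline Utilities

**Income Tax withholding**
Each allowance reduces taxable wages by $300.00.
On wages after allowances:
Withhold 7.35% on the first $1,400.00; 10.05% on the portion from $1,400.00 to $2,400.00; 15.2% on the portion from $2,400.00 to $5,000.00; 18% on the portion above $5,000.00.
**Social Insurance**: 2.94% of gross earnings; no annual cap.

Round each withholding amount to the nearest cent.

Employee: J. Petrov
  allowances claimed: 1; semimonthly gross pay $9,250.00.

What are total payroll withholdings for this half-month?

$1,581.55

Income Tax: taxable = $9,250.00 − 1×$300.00 = $8,950.00
  $598.60 + 18% × ($8,950.00 − $5,000.00) = $598.60 + 18% × $3,950.00 = $1,309.60
Social Insurance: 2.94% × $9,250.00 = $271.95
Total: $1,309.60 + $271.95 = $1,581.55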